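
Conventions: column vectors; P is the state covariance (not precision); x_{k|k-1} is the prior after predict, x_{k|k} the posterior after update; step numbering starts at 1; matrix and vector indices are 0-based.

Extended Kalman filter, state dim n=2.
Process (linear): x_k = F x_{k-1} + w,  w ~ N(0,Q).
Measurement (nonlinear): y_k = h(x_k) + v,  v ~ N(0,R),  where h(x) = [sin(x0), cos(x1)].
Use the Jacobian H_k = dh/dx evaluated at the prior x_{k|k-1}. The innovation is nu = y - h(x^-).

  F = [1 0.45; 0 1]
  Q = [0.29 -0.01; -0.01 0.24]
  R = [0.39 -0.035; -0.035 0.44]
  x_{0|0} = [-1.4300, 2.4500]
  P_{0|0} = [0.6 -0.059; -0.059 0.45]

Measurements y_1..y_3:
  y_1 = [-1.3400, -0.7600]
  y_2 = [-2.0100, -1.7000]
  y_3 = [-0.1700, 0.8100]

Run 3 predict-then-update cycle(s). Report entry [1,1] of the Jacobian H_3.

step 1: x^-=[-0.3275, 2.4500]  P^-=[0.9280 0.1335; 0.1335 0.6900]  H_jac=[0.9468 0.0000; 0.0000 -0.6378]  S=[1.2220 -0.1156; -0.1156 0.7207]  K=[0.7188 -0.0028; 0.0464 -0.6032]  nu=[-1.0183, 0.0102]  x^+=[-1.0595, 2.3966]  P^+=[0.2962 0.0414; 0.0414 0.4187]
step 2: x^-=[0.0190, 2.3966]  P^-=[0.7082 0.2198; 0.2198 0.6587]  H_jac=[0.9998 0.0000; 0.0000 -0.6780]  S=[1.0980 -0.1840; -0.1840 0.7428]  K=[0.6378 -0.0426; 0.1037 -0.5755]  nu=[-2.0290, -0.9649]  x^+=[-1.2339, 2.7415]  P^+=[0.2503 0.0606; 0.0606 0.3789]
step 3: x^-=[-0.0002, 2.7415]  P^-=[0.6715 0.2211; 0.2211 0.6189]  H_jac=[1.0000 0.0000; 0.0000 -0.3895]  S=[1.0615 -0.1211; -0.1211 0.5339]  K=[0.6305 -0.0183; 0.1609 -0.4150]  nu=[-0.1698, 1.7310]  x^+=[-0.1389, 1.9958]  P^+=[0.2465 0.0773; 0.0773 0.4833]

H_jac[1,1] = -0.3895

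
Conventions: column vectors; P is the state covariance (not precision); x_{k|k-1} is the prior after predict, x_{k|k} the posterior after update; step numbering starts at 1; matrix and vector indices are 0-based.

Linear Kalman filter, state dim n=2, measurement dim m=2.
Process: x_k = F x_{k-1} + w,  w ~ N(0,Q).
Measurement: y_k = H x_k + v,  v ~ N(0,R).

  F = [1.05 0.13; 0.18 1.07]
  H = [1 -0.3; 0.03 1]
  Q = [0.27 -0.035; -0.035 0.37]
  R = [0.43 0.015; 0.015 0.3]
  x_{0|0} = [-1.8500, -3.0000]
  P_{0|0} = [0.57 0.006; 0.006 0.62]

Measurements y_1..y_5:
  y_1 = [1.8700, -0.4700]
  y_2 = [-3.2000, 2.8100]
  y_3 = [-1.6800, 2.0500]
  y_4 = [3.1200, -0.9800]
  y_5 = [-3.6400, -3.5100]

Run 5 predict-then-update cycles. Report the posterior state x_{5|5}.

x_post = [-2.0124, -2.1499]

step 1: x^-=[-2.3325, -3.5430]  P^-=[0.9105 0.1659; 0.1659 1.1006]  S=[1.3401 -0.1235; -0.1235 1.4114]  K=[0.6603 0.1946; -0.0508 0.7789]  nu=[3.1396, 3.1430]  x^+=[0.3523, -1.2546]  P^+=[0.3046 0.0592; 0.0592 0.2311]
step 2: x^-=[0.2068, -1.2790]  P^-=[0.6259 0.1226; 0.1226 0.6673]  S=[1.0424 -0.0449; -0.0449 0.9752]  K=[0.5725 0.1713; -0.0449 0.6860]  nu=[-3.7905, 4.0828]  x^+=[-1.2639, 1.6917]  P^+=[0.2644 0.0521; 0.0521 0.2036]
step 3: x^-=[-1.1072, 1.5827]  P^-=[0.5791 0.1030; 0.1030 0.6317]  S=[1.0042 -0.0551; -0.0551 0.9384]  K=[0.5548 0.1608; -0.0492 0.6736]  nu=[-0.0980, 0.5006]  x^+=[-1.0811, 1.9246]  P^+=[0.2556 0.0489; 0.0489 0.1999]
step 4: x^-=[-0.8849, 1.8648]  P^-=[0.5686 0.0972; 0.0972 0.6259]  S=[0.9966 -0.0594; -0.0594 0.9323]  K=[0.5507 0.1576; -0.0509 0.6713]  nu=[4.5643, -2.8182]  x^+=[1.1842, -0.2593]  P^+=[0.2535 0.0479; 0.0479 0.1992]
step 5: x^-=[1.2097, -0.0643]  P^-=[0.5660 0.0956; 0.0956 0.6247]  S=[0.9948 -0.0607; -0.0607 0.9310]  K=[0.5496 0.1568; -0.0514 0.6708]  nu=[-4.8690, -3.4820]  x^+=[-2.0124, -2.1499]  P^+=[0.2530 0.0477; 0.0477 0.1990]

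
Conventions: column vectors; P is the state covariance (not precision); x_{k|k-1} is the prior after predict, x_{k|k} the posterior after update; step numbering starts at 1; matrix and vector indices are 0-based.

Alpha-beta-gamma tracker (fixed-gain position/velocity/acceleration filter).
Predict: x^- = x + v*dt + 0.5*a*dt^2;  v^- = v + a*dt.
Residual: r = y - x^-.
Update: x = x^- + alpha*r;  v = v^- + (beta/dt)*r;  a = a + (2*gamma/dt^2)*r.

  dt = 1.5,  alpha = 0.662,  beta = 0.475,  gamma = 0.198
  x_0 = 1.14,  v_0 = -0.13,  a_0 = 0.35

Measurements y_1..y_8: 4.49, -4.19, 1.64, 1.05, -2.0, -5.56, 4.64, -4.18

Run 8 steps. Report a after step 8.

a_post = 0.1778

step 1: x_pred=1.3387  r=3.1513  x^+=3.4249  v^+=1.3929  a^+=0.9046
step 2: x_pred=6.5319  r=-10.7219  x^+=-0.5660  v^+=-0.6454  a^+=-0.9824
step 3: x_pred=-2.6394  r=4.2794  x^+=0.1936  v^+=-0.7640  a^+=-0.2293
step 4: x_pred=-1.2103  r=2.2603  x^+=0.2860  v^+=-0.3921  a^+=0.1686
step 5: x_pred=-0.1125  r=-1.8875  x^+=-1.3620  v^+=-0.7370  a^+=-0.1636
step 6: x_pred=-2.6516  r=-2.9084  x^+=-4.5770  v^+=-1.9034  a^+=-0.6755
step 7: x_pred=-8.1921  r=12.8321  x^+=0.3028  v^+=1.1468  a^+=1.5829
step 8: x_pred=3.8037  r=-7.9837  x^+=-1.4815  v^+=0.9930  a^+=0.1778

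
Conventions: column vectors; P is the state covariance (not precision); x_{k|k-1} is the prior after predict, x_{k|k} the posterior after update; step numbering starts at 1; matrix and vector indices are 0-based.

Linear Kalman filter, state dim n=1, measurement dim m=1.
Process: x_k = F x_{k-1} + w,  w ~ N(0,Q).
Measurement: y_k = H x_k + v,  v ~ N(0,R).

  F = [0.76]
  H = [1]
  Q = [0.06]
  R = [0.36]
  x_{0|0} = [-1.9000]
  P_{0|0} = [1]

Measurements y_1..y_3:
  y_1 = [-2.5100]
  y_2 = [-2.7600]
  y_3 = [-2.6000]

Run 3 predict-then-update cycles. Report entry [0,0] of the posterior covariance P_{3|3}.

step 1: x^-=[-1.4440]  P^-=[0.6376]  S=[0.9976]  K=[0.6391]  nu=[-1.0660]  x^+=[-2.1253]  P^+=[0.2301]
step 2: x^-=[-1.6152]  P^-=[0.1929]  S=[0.5529]  K=[0.3489]  nu=[-1.1448]  x^+=[-2.0146]  P^+=[0.1256]
step 3: x^-=[-1.5311]  P^-=[0.1325]  S=[0.4925]  K=[0.2691]  nu=[-1.0689]  x^+=[-1.8188]  P^+=[0.0969]

P_post[0,0] = 0.0969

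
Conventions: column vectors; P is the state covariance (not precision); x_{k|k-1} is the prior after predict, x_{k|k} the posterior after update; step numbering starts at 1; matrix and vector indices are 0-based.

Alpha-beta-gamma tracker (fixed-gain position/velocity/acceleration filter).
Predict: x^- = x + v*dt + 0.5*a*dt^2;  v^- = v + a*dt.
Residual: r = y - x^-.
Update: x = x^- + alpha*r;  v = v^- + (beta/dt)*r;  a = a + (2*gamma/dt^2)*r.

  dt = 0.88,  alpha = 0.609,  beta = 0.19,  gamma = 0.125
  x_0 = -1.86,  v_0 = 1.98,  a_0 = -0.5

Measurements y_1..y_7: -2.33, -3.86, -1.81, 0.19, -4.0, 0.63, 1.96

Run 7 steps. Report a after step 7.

a_post = 3.1012

step 1: x_pred=-0.3112  r=-2.0188  x^+=-1.5406  v^+=1.1041  a^+=-1.1517
step 2: x_pred=-1.0150  r=-2.8450  x^+=-2.7476  v^+=-0.5237  a^+=-2.0702
step 3: x_pred=-4.0100  r=2.2000  x^+=-2.6702  v^+=-1.8704  a^+=-1.3600
step 4: x_pred=-4.8428  r=5.0328  x^+=-1.7778  v^+=-1.9806  a^+=0.2648
step 5: x_pred=-3.4182  r=-0.5818  x^+=-3.7725  v^+=-1.8732  a^+=0.0769
step 6: x_pred=-5.3912  r=6.0212  x^+=-1.7243  v^+=-0.5055  a^+=2.0208
step 7: x_pred=-1.3867  r=3.3467  x^+=0.6515  v^+=1.9954  a^+=3.1012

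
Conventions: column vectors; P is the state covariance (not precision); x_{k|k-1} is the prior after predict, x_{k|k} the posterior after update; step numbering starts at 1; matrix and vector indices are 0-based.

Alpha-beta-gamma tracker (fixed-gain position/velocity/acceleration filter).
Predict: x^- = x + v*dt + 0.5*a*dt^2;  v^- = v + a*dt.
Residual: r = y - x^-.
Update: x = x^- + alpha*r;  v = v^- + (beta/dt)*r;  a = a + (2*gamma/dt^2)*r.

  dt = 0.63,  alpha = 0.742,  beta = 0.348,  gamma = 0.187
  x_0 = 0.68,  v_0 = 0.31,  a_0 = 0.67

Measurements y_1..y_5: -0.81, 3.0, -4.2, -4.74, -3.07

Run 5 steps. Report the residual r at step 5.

resid = 5.4608

step 1: x_pred=1.0083  r=-1.8183  x^+=-0.3409  v^+=-0.2723  a^+=-1.0434
step 2: x_pred=-0.7195  r=3.7195  x^+=2.0404  v^+=1.1250  a^+=2.4615
step 3: x_pred=3.2376  r=-7.4376  x^+=-2.2811  v^+=-1.4327  a^+=-4.5470
step 4: x_pred=-4.0860  r=-0.6540  x^+=-4.5713  v^+=-4.6585  a^+=-5.1632
step 5: x_pred=-8.5308  r=5.4608  x^+=-4.4789  v^+=-4.8949  a^+=-0.0175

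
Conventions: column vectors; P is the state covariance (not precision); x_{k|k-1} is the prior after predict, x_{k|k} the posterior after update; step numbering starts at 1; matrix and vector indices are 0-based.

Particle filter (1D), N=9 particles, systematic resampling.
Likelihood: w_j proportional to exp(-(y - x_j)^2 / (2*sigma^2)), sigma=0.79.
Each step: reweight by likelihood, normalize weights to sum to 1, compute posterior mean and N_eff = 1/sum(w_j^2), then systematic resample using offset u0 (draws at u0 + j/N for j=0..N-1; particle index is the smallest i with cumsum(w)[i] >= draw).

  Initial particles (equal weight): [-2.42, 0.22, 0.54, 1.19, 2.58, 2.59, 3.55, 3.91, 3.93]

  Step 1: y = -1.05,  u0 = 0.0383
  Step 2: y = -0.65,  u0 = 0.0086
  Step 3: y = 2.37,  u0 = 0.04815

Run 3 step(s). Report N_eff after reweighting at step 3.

step 1: w=[0.3436, 0.4246, 0.2040, 0.0278, 0.0000, 0.0000, 0.0000, 0.0000, 0.0000]  mean=-0.5948  Neff=2.9350  idx=[0, 0, 0, 1, 1, 1, 1, 2, 2]
step 2: w=[0.0265, 0.0265, 0.0265, 0.1777, 0.1777, 0.1777, 0.1777, 0.1048, 0.1048]  mean=0.0773  Neff=6.6478  idx=[0, 3, 3, 4, 5, 5, 6, 6, 8]
step 3: w=[0.0000, 0.1023, 0.1023, 0.1023, 0.1023, 0.1023, 0.1023, 0.1023, 0.2838]  mean=0.3108  Neff=6.5007  idx=[1, 2, 3, 4, 5, 6, 7, 8, 8]

N_eff = 6.5007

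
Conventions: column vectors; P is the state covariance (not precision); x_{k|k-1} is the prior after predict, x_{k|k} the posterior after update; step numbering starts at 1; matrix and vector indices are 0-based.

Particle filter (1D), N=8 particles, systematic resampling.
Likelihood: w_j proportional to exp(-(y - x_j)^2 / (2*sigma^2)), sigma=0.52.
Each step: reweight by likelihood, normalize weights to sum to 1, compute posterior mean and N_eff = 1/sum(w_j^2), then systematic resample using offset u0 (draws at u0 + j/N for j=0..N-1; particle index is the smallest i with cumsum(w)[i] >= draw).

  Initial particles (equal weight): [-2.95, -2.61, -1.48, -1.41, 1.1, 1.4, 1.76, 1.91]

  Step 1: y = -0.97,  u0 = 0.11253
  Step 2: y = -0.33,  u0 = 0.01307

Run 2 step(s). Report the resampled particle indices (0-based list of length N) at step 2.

step 1: w=[0.0005, 0.0052, 0.4665, 0.5275, 0.0003, 0.0000, 0.0000, 0.0000]  mean=-1.4490  Neff=2.0167  idx=[2, 2, 2, 3, 3, 3, 3, 3]
step 2: w=[0.1034, 0.1034, 0.1034, 0.1380, 0.1380, 0.1380, 0.1380, 0.1380]  mean=-1.4317  Neff=7.8589  idx=[0, 1, 2, 3, 4, 5, 6, 7]

resampled_idx = [0, 1, 2, 3, 4, 5, 6, 7]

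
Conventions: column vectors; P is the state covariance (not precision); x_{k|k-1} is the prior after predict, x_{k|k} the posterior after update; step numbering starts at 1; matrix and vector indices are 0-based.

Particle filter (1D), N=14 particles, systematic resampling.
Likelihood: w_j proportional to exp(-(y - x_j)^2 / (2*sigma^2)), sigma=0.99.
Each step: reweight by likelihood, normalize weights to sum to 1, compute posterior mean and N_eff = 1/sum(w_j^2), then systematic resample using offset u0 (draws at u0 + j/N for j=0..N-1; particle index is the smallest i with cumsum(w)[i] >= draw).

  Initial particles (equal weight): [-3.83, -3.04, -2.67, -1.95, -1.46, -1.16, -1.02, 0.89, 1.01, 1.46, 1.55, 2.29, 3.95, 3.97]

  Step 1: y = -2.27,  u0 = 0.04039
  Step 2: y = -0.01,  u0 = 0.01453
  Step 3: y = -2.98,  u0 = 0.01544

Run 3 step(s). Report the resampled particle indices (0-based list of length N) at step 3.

resampled_idx = [0, 0, 0, 1, 1, 2, 2, 3, 4, 5, 6, 8, 10, 12]

step 1: w=[0.0627, 0.1603, 0.1999, 0.2059, 0.1552, 0.1157, 0.0978, 0.0013, 0.0009, 0.0002, 0.0001, 0.0000, 0.0000, 0.0000]  mean=-2.1206  Neff=6.2885  idx=[0, 1, 1, 2, 2, 2, 3, 3, 3, 4, 4, 5, 5, 6]
step 2: w=[0.0002, 0.0033, 0.0033, 0.0095, 0.0095, 0.0095, 0.0517, 0.0517, 0.0517, 0.1206, 0.1206, 0.1795, 0.1795, 0.2095]  mean=-1.3815  Neff=6.8631  idx=[3, 6, 8, 9, 9, 10, 11, 11, 11, 12, 12, 13, 13, 13]
step 3: w=[0.2172, 0.1327, 0.1327, 0.0702, 0.0702, 0.0702, 0.0421, 0.0421, 0.0421, 0.0421, 0.0421, 0.0321, 0.0321, 0.0321]  mean=-1.7473  Neff=9.1639  idx=[0, 0, 0, 1, 1, 2, 2, 3, 4, 5, 6, 8, 10, 12]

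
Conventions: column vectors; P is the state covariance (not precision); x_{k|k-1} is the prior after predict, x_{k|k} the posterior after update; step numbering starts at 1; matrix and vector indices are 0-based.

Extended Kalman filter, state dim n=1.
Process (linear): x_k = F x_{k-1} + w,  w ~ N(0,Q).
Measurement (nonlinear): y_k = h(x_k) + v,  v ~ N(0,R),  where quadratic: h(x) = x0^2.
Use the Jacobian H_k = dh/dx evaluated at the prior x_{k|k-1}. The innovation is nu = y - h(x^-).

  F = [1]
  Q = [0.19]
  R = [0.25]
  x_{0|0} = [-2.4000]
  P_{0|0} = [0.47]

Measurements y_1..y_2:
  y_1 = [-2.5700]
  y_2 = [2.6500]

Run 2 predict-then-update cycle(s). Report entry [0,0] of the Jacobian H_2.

step 1: x^-=[-2.4000]  P^-=[0.6600]  H_jac=[-4.8000]  S=[15.4564]  K=[-0.2050]  nu=[-8.3300]  x^+=[-0.6927]  P^+=[0.0107]
step 2: x^-=[-0.6927]  P^-=[0.2007]  H_jac=[-1.3853]  S=[0.6351]  K=[-0.4377]  nu=[2.1702]  x^+=[-1.6426]  P^+=[0.0790]

H_jac[0,0] = -1.3853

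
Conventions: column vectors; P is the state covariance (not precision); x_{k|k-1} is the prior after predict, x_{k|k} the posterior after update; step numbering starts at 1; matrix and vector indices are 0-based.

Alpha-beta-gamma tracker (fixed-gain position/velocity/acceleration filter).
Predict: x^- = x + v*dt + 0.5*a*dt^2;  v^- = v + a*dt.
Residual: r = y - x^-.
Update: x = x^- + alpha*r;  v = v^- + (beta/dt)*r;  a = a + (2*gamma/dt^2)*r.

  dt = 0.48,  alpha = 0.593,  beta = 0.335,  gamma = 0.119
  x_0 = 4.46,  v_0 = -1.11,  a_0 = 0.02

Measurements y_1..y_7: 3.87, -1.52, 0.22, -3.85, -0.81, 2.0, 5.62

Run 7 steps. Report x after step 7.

x_post = 4.1574

step 1: x_pred=3.9295  r=-0.0595  x^+=3.8942  v^+=-1.1419  a^+=-0.0415
step 2: x_pred=3.3413  r=-4.8613  x^+=0.4586  v^+=-4.5546  a^+=-5.0631
step 3: x_pred=-2.3109  r=2.5309  x^+=-0.8101  v^+=-5.2185  a^+=-2.4487
step 4: x_pred=-3.5971  r=-0.2529  x^+=-3.7471  v^+=-6.5704  a^+=-2.7100
step 5: x_pred=-7.2131  r=6.4031  x^+=-3.4160  v^+=-3.4024  a^+=3.9043
step 6: x_pred=-4.5994  r=6.5994  x^+=-0.6860  v^+=3.0775  a^+=10.7214
step 7: x_pred=2.0263  r=3.5937  x^+=4.1574  v^+=10.7319  a^+=14.4336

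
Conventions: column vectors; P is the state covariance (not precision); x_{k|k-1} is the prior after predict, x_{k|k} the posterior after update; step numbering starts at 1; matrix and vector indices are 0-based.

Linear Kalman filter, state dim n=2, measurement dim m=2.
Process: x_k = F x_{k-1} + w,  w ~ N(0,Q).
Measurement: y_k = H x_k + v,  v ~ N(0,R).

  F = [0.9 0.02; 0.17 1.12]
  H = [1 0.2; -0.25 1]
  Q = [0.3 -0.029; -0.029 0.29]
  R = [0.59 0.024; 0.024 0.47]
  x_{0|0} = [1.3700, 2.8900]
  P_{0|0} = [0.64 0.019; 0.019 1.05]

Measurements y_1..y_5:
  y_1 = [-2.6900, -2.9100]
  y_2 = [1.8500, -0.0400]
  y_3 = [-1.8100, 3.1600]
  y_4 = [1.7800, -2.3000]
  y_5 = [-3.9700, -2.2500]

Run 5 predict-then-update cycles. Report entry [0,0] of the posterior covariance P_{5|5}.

step 1: x^-=[1.2908, 3.4697]  P^-=[0.8195 0.1117; 0.1117 1.6329]  S=[1.5195 0.2518; 0.2518 2.0982]  K=[0.5728 -0.1132; 0.1649 0.7451]  nu=[-4.6747, -6.0570]  x^+=[-0.7014, -1.8145]  P^+=[0.3268 0.0423; 0.0423 0.3647]
step 2: x^-=[-0.6676, -2.1515]  P^-=[0.5664 0.0719; 0.0719 0.7730]  S=[1.2160 0.1053; 0.1053 1.2425]  K=[0.4860 -0.0973; 0.1346 0.5963]  nu=[2.9478, 1.9446]  x^+=[0.5759, -0.5951]  P^+=[0.2773 0.0353; 0.0353 0.2923]
step 3: x^-=[0.5064, -0.5686]  P^-=[0.5260 0.0557; 0.0557 0.6781]  S=[1.1654 0.0810; 0.0810 1.1532]  K=[0.4678 -0.0986; 0.1247 0.5672]  nu=[-2.2027, 3.8552]  x^+=[-0.9042, 1.3435]  P^+=[0.2673 0.0317; 0.0317 0.2775]
step 4: x^-=[-0.7869, 1.3510]  P^-=[0.5177 0.0502; 0.0502 0.6579]  S=[1.1541 0.0738; 0.0738 1.1352]  K=[0.4637 -0.1000; 0.1216 0.5606]  nu=[2.2967, -3.8477]  x^+=[0.6628, -0.5267]  P^+=[0.2651 0.0304; 0.0304 0.2740]
step 5: x^-=[0.5859, -0.4773]  P^-=[0.5159 0.0485; 0.0485 0.6530]  S=[1.1514 0.0716; 0.0716 1.1310]  K=[0.4627 -0.1005; 0.1207 0.5590]  nu=[-4.4605, -1.6263]  x^+=[-1.3147, -1.9248]  P^+=[0.2646 0.0300; 0.0300 0.2731]

P_post[0,0] = 0.2646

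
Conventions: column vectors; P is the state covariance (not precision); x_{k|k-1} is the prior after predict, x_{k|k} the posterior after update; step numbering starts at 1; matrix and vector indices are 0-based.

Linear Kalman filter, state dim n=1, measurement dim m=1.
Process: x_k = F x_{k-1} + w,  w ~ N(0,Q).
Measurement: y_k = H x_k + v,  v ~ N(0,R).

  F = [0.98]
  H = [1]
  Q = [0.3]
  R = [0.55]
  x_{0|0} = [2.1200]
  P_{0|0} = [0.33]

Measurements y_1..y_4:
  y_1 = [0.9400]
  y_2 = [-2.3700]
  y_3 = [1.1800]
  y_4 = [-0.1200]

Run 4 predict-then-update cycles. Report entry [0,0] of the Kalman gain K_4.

K[0,0] = 0.5085

step 1: x^-=[2.0776]  P^-=[0.6169]  S=[1.1669]  K=[0.5287]  nu=[-1.1376]  x^+=[1.4762]  P^+=[0.2908]
step 2: x^-=[1.4467]  P^-=[0.5793]  S=[1.1293]  K=[0.5130]  nu=[-3.8167]  x^+=[-0.5111]  P^+=[0.2821]
step 3: x^-=[-0.5009]  P^-=[0.5710]  S=[1.1210]  K=[0.5093]  nu=[1.6809]  x^+=[0.3553]  P^+=[0.2801]
step 4: x^-=[0.3482]  P^-=[0.5690]  S=[1.1190]  K=[0.5085]  nu=[-0.4682]  x^+=[0.1101]  P^+=[0.2797]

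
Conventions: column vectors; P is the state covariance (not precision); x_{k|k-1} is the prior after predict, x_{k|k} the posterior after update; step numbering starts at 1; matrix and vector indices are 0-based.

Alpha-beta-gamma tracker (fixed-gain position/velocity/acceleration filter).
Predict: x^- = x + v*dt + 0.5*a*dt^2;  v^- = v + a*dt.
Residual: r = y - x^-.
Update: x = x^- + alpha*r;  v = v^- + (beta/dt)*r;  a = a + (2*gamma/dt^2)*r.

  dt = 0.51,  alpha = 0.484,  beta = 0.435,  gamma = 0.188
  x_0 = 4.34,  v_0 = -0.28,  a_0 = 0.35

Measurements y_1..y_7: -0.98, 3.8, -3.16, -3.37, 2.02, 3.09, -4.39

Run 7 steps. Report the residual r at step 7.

step 1: x_pred=4.2427  r=-5.2227  x^+=1.7149  v^+=-4.5562  a^+=-7.1999
step 2: x_pred=-1.5451  r=5.3451  x^+=1.0419  v^+=-3.6691  a^+=0.5269
step 3: x_pred=-0.7608  r=-2.3992  x^+=-1.9220  v^+=-5.4468  a^+=-2.9414
step 4: x_pred=-5.0824  r=1.7124  x^+=-4.2536  v^+=-5.4863  a^+=-0.4660
step 5: x_pred=-7.1122  r=9.1322  x^+=-2.6922  v^+=2.0653  a^+=12.7356
step 6: x_pred=0.0173  r=3.0727  x^+=1.5045  v^+=11.1812  a^+=17.1774
step 7: x_pred=9.4408  r=-13.8308  x^+=2.7467  v^+=8.1448  a^+=-2.8164

resid = -13.8308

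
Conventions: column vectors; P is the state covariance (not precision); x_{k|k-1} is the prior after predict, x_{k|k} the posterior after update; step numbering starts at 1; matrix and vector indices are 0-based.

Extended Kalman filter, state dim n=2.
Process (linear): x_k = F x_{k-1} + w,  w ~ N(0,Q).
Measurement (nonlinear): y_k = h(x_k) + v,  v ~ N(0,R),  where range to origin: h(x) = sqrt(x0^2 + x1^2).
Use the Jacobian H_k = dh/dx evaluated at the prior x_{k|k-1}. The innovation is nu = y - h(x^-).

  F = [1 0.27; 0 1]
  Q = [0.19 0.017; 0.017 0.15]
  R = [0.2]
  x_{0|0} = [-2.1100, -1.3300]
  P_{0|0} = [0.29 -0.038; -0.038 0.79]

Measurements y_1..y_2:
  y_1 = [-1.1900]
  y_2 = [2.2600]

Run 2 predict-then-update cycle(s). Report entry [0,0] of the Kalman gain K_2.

K[0,0] = 0.0462

step 1: x^-=[-2.4691, -1.3300]  P^-=[0.5171 0.1923; 0.1923 0.9400]  H_jac=[-0.8804 -0.4742]  S=[0.9728]  K=[-0.5617; -0.6323]  nu=[-3.9945]  x^+=[-0.2253, 1.1957]  P^+=[0.2101 -0.1532; -0.1532 0.5511]
step 2: x^-=[0.0976, 1.1957]  P^-=[0.3576 0.0126; 0.0126 0.7011]  H_jac=[0.0813 0.9967]  S=[0.9009]  K=[0.0462; 0.7768]  nu=[1.0603]  x^+=[0.1466, 2.0194]  P^+=[0.3557 -0.0197; -0.0197 0.1575]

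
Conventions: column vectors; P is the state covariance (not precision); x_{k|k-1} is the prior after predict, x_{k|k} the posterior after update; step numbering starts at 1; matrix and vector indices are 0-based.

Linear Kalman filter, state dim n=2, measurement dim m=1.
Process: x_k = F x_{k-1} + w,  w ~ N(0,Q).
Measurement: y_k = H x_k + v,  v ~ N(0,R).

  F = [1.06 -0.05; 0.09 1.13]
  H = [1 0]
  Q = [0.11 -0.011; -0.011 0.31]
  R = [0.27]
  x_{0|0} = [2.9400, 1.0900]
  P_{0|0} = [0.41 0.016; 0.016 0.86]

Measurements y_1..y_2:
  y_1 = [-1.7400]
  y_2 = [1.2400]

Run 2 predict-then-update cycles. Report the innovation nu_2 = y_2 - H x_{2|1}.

innov = [1.5257]

step 1: x^-=[3.0619, 1.4963]  P^-=[0.5711 -0.0014; -0.0014 1.4147]  S=[0.8411]  K=[0.6790; -0.0016]  nu=[-4.8019]  x^+=[-0.1986, 1.5042]  P^+=[0.1833 -0.0004; -0.0004 1.4147]
step 2: x^-=[-0.2857, 1.6819]  P^-=[0.3196 -0.0740; -0.0740 2.1178]  S=[0.5896]  K=[0.5420; -0.1255]  nu=[1.5257]  x^+=[0.5413, 1.4904]  P^+=[0.1464 -0.0339; -0.0339 2.1086]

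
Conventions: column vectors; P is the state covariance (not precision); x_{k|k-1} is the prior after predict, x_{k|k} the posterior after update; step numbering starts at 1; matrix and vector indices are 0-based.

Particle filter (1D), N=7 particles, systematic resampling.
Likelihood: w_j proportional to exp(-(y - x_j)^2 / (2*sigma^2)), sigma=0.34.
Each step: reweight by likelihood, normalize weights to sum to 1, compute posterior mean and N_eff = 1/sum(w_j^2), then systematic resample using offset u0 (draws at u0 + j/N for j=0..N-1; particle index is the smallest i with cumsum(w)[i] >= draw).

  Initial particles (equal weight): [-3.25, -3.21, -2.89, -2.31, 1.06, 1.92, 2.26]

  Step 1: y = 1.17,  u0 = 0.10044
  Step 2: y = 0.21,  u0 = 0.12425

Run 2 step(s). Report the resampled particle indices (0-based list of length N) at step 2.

resampled_idx = [0, 1, 2, 3, 4, 5, 5]

step 1: w=[0.0000, 0.0000, 0.0000, 0.0000, 0.9102, 0.0842, 0.0056]  mean=1.1391  Neff=1.1968  idx=[4, 4, 4, 4, 4, 4, 5]
step 2: w=[0.1667, 0.1667, 0.1667, 0.1667, 0.1667, 0.1667, 0.0000]  mean=1.0600  Neff=6.0001  idx=[0, 1, 2, 3, 4, 5, 5]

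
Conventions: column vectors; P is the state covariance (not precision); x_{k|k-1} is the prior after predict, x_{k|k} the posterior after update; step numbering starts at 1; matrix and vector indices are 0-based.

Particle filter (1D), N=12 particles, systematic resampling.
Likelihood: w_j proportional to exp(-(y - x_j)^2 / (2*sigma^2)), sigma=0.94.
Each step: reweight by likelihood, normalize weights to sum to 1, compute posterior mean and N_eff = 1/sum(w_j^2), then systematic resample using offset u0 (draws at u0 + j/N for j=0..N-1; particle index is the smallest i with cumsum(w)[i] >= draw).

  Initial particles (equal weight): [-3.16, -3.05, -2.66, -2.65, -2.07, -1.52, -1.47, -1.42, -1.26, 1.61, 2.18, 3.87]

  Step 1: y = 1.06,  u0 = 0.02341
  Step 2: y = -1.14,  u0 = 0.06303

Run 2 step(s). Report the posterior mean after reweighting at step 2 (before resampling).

step 1: w=[0.0000, 0.0000, 0.0003, 0.0003, 0.0026, 0.0156, 0.0181, 0.0208, 0.0322, 0.5698, 0.3325, 0.0078]  mean=1.5446  Neff=2.2867  idx=[6, 9, 9, 9, 9, 9, 9, 9, 10, 10, 10, 10]
step 2: w=[0.8997, 0.0133, 0.0133, 0.0133, 0.0133, 0.0133, 0.0133, 0.0133, 0.0019, 0.0019, 0.0019, 0.0019]  mean=-1.1569  Neff=1.2334  idx=[0, 0, 0, 0, 0, 0, 0, 0, 0, 0, 0, 7]

post_mean = -1.1569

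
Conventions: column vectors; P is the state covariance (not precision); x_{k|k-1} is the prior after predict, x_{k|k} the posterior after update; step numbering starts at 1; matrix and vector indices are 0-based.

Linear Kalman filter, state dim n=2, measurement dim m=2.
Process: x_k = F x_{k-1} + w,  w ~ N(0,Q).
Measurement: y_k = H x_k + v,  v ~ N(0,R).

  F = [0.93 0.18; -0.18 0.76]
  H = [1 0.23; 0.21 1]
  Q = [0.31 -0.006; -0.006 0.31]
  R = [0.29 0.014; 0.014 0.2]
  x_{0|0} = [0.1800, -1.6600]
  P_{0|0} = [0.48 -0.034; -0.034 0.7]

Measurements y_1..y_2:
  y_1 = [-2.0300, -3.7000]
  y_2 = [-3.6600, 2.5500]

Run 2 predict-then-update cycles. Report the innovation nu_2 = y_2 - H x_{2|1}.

innov = [-1.6449, 4.9838]

step 1: x^-=[-0.1314, -1.2940]  P^-=[0.7364 -0.0135; -0.0135 0.7392]  S=[1.0593 0.3245; 0.3245 0.9660]  K=[0.7218 -0.0964; -0.0956 0.7944]  nu=[-1.6010, -2.3784]  x^+=[-1.0578, -3.0303]  P^+=[0.2207 -0.0555; -0.0555 0.1692]
step 2: x^-=[-1.5292, -2.1126]  P^-=[0.4878 -0.0572; -0.0572 0.4301]  S=[0.7742 0.1553; 0.1553 0.6275]  K=[0.6299 -0.0839; -0.0840 0.6870]  nu=[-1.6449, 4.9838]  x^+=[-2.9835, 1.4493]  P^+=[0.1926 -0.0484; -0.0484 0.1464]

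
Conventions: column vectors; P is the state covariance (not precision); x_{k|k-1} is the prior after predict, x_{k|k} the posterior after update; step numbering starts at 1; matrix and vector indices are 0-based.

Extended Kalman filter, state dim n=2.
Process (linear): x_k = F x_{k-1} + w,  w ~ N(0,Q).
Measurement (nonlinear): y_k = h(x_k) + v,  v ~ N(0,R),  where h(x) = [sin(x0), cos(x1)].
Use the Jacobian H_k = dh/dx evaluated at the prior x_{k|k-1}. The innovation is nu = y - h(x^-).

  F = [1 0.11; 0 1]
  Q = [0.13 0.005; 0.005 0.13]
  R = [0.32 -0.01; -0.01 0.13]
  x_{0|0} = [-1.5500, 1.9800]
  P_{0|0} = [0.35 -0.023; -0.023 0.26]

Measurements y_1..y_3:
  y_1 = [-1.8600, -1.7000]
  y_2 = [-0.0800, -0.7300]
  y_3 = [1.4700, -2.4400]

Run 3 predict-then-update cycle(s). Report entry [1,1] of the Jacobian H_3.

step 1: x^-=[-1.3322, 1.9800]  P^-=[0.4781 0.0106; 0.0106 0.3900]  H_jac=[0.2363 0.0000; 0.0000 -0.9174]  S=[0.3467 -0.0123; -0.0123 0.4583]  K=[0.3255 -0.0125; -0.0205 -0.7813]  nu=[-0.8883, -1.3021]  x^+=[-1.6051, 3.0156]  P^+=[0.4412 0.0053; 0.0053 0.1105]
step 2: x^-=[-1.2733, 3.0156]  P^-=[0.5737 0.0225; 0.0225 0.2405]  H_jac=[0.2931 0.0000; 0.0000 -0.1257]  S=[0.3693 -0.0108; -0.0108 0.1338]  K=[0.4558 0.0158; 0.0112 -0.2250]  nu=[0.8761, 0.2621]  x^+=[-0.8699, 2.9665]  P^+=[0.4971 0.0199; 0.0199 0.2336]
step 3: x^-=[-0.5436, 2.9665]  P^-=[0.6343 0.0506; 0.0506 0.3636]  H_jac=[0.8559 0.0000; 0.0000 -0.1742]  S=[0.7846 -0.0176; -0.0176 0.1410]  K=[0.6924 0.0236; 0.0453 -0.4435]  nu=[1.9872, -1.4553]  x^+=[0.7981, 3.7020]  P^+=[0.2586 0.0221; 0.0221 0.3336]

H_jac[1,1] = -0.1742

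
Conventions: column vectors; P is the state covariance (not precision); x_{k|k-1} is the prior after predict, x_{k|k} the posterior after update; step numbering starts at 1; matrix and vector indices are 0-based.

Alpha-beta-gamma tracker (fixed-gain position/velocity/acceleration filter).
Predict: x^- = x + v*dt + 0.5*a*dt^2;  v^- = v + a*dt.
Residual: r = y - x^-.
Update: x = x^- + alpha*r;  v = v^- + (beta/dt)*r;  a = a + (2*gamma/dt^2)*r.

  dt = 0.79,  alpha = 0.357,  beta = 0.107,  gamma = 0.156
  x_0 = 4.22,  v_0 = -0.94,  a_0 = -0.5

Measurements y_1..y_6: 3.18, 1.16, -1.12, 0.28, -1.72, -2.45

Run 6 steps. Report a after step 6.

step 1: x_pred=3.3214  r=-0.1414  x^+=3.2709  v^+=-1.3541  a^+=-0.5707
step 2: x_pred=2.0230  r=-0.8630  x^+=1.7149  v^+=-1.9219  a^+=-1.0021
step 3: x_pred=-0.1161  r=-1.0039  x^+=-0.4745  v^+=-2.8495  a^+=-1.5040
step 4: x_pred=-3.1949  r=3.4749  x^+=-1.9544  v^+=-3.5671  a^+=0.2332
step 5: x_pred=-4.6996  r=2.9796  x^+=-3.6359  v^+=-2.9793  a^+=1.7227
step 6: x_pred=-5.4519  r=3.0019  x^+=-4.3803  v^+=-1.2117  a^+=3.2235

a_post = 3.2235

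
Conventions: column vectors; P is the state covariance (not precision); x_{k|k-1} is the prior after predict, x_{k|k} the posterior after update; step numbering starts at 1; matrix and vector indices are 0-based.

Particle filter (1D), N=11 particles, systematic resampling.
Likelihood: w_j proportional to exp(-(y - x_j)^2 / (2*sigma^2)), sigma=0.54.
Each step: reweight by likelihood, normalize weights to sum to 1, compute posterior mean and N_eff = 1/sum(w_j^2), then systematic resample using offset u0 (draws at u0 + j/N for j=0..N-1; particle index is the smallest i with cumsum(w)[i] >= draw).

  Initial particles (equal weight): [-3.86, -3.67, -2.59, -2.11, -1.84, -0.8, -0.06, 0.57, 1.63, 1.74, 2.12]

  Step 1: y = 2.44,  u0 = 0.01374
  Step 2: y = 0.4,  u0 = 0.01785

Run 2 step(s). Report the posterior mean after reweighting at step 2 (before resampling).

post_mean = 1.7076

step 1: w=[0.0000, 0.0000, 0.0000, 0.0000, 0.0000, 0.0000, 0.0000, 0.0016, 0.2032, 0.2701, 0.5251]  mean=1.9153  Neff=2.5642  idx=[8, 8, 8, 9, 9, 9, 10, 10, 10, 10, 10]
step 2: w=[0.1899, 0.1899, 0.1899, 0.1169, 0.1169, 0.1169, 0.0159, 0.0159, 0.0159, 0.0159, 0.0159]  mean=1.7076  Neff=6.6475  idx=[0, 0, 1, 1, 2, 2, 2, 3, 4, 5, 6]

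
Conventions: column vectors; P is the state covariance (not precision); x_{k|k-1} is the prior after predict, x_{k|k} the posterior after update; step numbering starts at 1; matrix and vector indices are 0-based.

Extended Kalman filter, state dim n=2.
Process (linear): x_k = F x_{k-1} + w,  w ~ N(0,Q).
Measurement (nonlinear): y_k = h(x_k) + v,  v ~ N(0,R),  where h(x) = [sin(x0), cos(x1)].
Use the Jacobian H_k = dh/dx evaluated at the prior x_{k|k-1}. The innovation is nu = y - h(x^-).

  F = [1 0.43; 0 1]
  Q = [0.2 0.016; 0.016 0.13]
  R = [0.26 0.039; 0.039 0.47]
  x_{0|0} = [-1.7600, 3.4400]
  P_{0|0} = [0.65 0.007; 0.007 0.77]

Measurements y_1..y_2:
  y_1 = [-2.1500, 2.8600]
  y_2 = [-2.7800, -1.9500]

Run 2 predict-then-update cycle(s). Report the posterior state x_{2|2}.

step 1: x^-=[-0.2808, 3.4400]  P^-=[0.9984 0.3541; 0.3541 0.9000]  H_jac=[0.9608 0.0000; 0.0000 0.2940]  S=[1.1817 0.1390; 0.1390 0.5478]  K=[0.8137 -0.0165; 0.2382 0.4226]  nu=[-1.8729, 3.8158]  x^+=[-1.8676, 4.6063]  P^+=[0.2195 0.0816; 0.0816 0.7071]
step 2: x^-=[0.1131, 4.6063]  P^-=[0.6205 0.4017; 0.4017 0.8371]  H_jac=[0.9936 0.0000; 0.0000 0.9944]  S=[0.8726 0.4359; 0.4359 1.2978]  K=[0.6642 0.0847; 0.1646 0.5862]  nu=[-2.8928, -1.8442]  x^+=[-1.9646, 3.0492]  P^+=[0.1771 0.0661; 0.0661 0.2835]

x_post = [-1.9646, 3.0492]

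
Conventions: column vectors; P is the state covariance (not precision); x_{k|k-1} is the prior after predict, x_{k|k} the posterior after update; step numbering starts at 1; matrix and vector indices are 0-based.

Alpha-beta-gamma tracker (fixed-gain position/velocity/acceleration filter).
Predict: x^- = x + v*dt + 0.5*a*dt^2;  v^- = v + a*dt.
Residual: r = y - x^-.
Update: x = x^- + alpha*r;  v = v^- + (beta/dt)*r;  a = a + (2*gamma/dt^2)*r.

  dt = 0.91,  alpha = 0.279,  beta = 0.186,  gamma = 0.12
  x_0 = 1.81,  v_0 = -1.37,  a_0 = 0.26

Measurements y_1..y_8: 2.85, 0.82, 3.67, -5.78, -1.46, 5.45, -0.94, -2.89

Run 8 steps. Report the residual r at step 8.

step 1: x_pred=0.6710  r=2.1790  x^+=1.2789  v^+=-0.6880  a^+=0.8915
step 2: x_pred=1.0220  r=-0.2020  x^+=0.9656  v^+=0.0820  a^+=0.8330
step 3: x_pred=1.3851  r=2.2849  x^+=2.0226  v^+=1.3070  a^+=1.4952
step 4: x_pred=3.8311  r=-9.6111  x^+=1.1496  v^+=0.7032  a^+=-1.2903
step 5: x_pred=1.2553  r=-2.7153  x^+=0.4977  v^+=-1.0259  a^+=-2.0772
step 6: x_pred=-1.2960  r=6.7460  x^+=0.5862  v^+=-1.5374  a^+=-0.1221
step 7: x_pred=-0.8634  r=-0.0766  x^+=-0.8848  v^+=-1.6642  a^+=-0.1443
step 8: x_pred=-2.4589  r=-0.4311  x^+=-2.5792  v^+=-1.8836  a^+=-0.2692

resid = -0.4311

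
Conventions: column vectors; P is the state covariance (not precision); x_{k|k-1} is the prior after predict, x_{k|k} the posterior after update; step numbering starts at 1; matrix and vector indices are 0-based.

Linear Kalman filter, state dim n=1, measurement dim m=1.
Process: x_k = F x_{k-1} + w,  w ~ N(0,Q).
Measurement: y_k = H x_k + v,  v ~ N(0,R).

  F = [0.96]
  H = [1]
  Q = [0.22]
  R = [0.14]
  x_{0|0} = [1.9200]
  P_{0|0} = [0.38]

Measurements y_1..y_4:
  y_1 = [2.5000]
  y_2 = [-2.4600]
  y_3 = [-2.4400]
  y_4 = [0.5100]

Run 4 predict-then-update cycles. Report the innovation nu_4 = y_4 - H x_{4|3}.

step 1: x^-=[1.8432]  P^-=[0.5702]  S=[0.7102]  K=[0.8029]  nu=[0.6568]  x^+=[2.3705]  P^+=[0.1124]
step 2: x^-=[2.2757]  P^-=[0.3236]  S=[0.4636]  K=[0.6980]  nu=[-4.7357]  x^+=[-1.0299]  P^+=[0.0977]
step 3: x^-=[-0.9887]  P^-=[0.3101]  S=[0.4501]  K=[0.6889]  nu=[-1.4513]  x^+=[-1.9885]  P^+=[0.0965]
step 4: x^-=[-1.9090]  P^-=[0.3089]  S=[0.4489]  K=[0.6881]  nu=[2.4190]  x^+=[-0.2444]  P^+=[0.0963]

innov = [2.4190]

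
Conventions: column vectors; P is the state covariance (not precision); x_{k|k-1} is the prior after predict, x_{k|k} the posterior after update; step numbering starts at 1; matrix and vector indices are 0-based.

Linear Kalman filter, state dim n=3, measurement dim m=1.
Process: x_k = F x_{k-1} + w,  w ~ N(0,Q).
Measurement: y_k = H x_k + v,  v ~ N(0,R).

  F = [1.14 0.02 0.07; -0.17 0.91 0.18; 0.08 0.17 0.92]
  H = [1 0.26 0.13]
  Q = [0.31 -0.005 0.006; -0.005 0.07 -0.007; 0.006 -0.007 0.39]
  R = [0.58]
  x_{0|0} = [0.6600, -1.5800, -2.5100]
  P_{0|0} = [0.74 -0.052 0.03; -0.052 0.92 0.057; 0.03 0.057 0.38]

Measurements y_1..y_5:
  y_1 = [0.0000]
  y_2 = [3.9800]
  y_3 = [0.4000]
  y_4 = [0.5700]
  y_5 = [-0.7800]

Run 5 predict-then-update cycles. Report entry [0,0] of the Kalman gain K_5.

step 1: x^-=[0.5451, -2.0018, -2.5250]  P^-=[1.2765 -0.1710 0.1243; -0.1710 0.8985 0.2311; 0.1243 0.2311 0.7638]  S=[1.8892]  K=[0.6607; 0.0490; 0.1502]  nu=[0.3036]  x^+=[0.7457, -1.9869, -2.4794]  P^+=[0.4518 -0.2322 -0.0631; -0.2322 0.8939 0.2172; -0.0631 0.2172 0.7212]
step 2: x^-=[0.6368, -2.3812, -2.5592]  P^-=[0.8810 -0.3049 -0.0087; -0.3049 0.9936 0.4318; -0.0087 0.4318 1.0815]  S=[1.4148]  K=[0.5659; 0.0068; 0.1726]  nu=[4.2950]  x^+=[3.0672, -2.3521, -1.8179]  P^+=[0.4280 -0.3103 -0.1469; -0.3103 0.9935 0.4302; -0.1469 0.4302 1.0393]
step 3: x^-=[3.3223, -2.9891, -1.8269]  P^-=[0.8353 -0.3771 -0.0871; -0.3771 1.1847 0.6935; -0.0871 0.6935 1.4056]  S=[1.3473]  K=[0.5388; 0.0157; 0.2048]  nu=[-1.9076]  x^+=[2.2944, -3.0190, -2.2177]  P^+=[0.4442 -0.3884 -0.2358; -0.3884 1.1843 0.6892; -0.2358 0.6892 1.3491]
step 4: x^-=[2.4000, -3.5365, -2.3699]  P^-=[0.8409 -0.4534 -0.1662; -0.4534 1.4677 1.0081; -0.1662 1.0081 1.7393]  S=[1.3387]  K=[0.5240; 0.0443; 0.2405]  nu=[-0.6025]  x^+=[2.0844, -3.5632, -2.5148]  P^+=[0.4734 -0.4844 -0.3349; -0.4844 1.4651 0.9939; -0.3349 0.9939 1.6618]
step 5: x^-=[2.1289, -4.0495, -2.7526]  P^-=[0.8612 -0.5479 -0.2565; -0.5479 1.8467 1.3772; -0.2565 1.3772 2.0903]  S=[1.3428]  K=[0.5104; 0.0829; 0.2780]  nu=[-1.4982]  x^+=[1.3642, -4.1737, -3.1691]  P^+=[0.5114 -0.6047 -0.4470; -0.6047 1.8375 1.3462; -0.4470 1.3462 1.9866]

K[0,0] = 0.5104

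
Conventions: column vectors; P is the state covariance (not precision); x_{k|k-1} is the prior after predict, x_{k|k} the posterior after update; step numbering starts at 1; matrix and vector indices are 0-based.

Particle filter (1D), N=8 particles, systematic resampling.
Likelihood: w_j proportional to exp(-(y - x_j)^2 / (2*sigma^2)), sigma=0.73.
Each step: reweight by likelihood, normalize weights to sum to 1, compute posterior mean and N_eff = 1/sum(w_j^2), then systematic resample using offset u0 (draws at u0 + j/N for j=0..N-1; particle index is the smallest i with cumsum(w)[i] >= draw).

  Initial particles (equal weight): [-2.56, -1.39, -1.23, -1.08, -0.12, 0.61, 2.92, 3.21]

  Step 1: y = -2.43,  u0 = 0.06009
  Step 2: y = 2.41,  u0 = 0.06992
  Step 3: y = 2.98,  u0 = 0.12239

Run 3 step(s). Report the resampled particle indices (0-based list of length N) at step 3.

step 1: w=[0.5488, 0.2021, 0.1444, 0.1009, 0.0037, 0.0001, 0.0000, 0.0000]  mean=-1.9728  Neff=2.6803  idx=[0, 0, 0, 0, 1, 1, 2, 3]
step 2: w=[0.0000, 0.0000, 0.0000, 0.0000, 0.0747, 0.0747, 0.2282, 0.6224]  mean=-1.1606  Neff=2.2191  idx=[4, 6, 6, 7, 7, 7, 7, 7]
step 3: w=[0.0151, 0.0547, 0.0547, 0.1751, 0.1751, 0.1751, 0.1751, 0.1751]  mean=-1.1011  Neff=6.2685  idx=[2, 3, 4, 5, 5, 6, 7, 7]

resampled_idx = [2, 3, 4, 5, 5, 6, 7, 7]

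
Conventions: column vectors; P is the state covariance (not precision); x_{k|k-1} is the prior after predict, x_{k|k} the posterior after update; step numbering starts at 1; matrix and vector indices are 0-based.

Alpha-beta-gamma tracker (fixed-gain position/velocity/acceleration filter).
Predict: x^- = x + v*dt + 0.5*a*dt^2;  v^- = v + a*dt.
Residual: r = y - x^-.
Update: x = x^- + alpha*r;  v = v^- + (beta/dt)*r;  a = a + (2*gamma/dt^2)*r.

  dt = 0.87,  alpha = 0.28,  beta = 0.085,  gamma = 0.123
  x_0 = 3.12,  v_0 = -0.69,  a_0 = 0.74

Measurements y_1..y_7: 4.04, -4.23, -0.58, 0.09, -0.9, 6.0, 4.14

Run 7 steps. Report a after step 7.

step 1: x_pred=2.7998  r=1.2402  x^+=3.1470  v^+=0.0750  a^+=1.1431
step 2: x_pred=3.6449  r=-7.8749  x^+=1.4399  v^+=0.3001  a^+=-1.4163
step 3: x_pred=1.1650  r=-1.7450  x^+=0.6764  v^+=-1.1026  a^+=-1.9834
step 4: x_pred=-1.0335  r=1.1235  x^+=-0.7189  v^+=-2.7184  a^+=-1.6183
step 5: x_pred=-3.6964  r=2.7964  x^+=-2.9134  v^+=-3.8531  a^+=-0.7094
step 6: x_pred=-6.5341  r=12.5341  x^+=-3.0246  v^+=-3.2457  a^+=3.3643
step 7: x_pred=-4.5751  r=8.7151  x^+=-2.1349  v^+=0.5327  a^+=6.1968

a_post = 6.1968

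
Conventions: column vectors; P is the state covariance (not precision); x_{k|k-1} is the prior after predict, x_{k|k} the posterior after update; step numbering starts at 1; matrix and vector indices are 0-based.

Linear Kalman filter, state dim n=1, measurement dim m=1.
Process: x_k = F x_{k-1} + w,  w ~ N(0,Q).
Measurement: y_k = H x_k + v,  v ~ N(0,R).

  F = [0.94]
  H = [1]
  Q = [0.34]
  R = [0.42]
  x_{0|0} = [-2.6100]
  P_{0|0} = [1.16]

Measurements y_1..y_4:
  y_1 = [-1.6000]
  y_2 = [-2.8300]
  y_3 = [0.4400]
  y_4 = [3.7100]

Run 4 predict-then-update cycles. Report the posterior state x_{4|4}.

x_post = [1.8224]

step 1: x^-=[-2.4534]  P^-=[1.3650]  S=[1.7850]  K=[0.7647]  nu=[0.8534]  x^+=[-1.8008]  P^+=[0.3212]
step 2: x^-=[-1.6928]  P^-=[0.6238]  S=[1.0438]  K=[0.5976]  nu=[-1.1372]  x^+=[-2.3724]  P^+=[0.2510]
step 3: x^-=[-2.2301]  P^-=[0.5618]  S=[0.9818]  K=[0.5722]  nu=[2.6701]  x^+=[-0.7022]  P^+=[0.2403]
step 4: x^-=[-0.6601]  P^-=[0.5524]  S=[0.9724]  K=[0.5681]  nu=[4.3701]  x^+=[1.8224]  P^+=[0.2386]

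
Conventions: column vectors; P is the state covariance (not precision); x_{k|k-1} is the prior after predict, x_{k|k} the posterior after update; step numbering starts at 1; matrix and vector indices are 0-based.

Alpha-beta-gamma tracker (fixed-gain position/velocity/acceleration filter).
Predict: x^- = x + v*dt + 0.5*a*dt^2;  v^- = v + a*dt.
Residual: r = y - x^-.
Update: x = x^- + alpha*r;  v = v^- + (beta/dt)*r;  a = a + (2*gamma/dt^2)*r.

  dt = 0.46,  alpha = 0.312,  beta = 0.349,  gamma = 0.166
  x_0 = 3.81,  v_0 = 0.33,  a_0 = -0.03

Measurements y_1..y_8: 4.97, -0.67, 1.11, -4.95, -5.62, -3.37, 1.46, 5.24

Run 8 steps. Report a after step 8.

step 1: x_pred=3.9586  r=1.0114  x^+=4.2742  v^+=1.0835  a^+=1.5568
step 2: x_pred=4.9373  r=-5.6073  x^+=3.1878  v^+=-2.4546  a^+=-7.2410
step 3: x_pred=1.2926  r=-0.1826  x^+=1.2356  v^+=-5.9240  a^+=-7.5276
step 4: x_pred=-2.2858  r=-2.6642  x^+=-3.1170  v^+=-11.4080  a^+=-11.7077
step 5: x_pred=-9.6034  r=3.9834  x^+=-8.3606  v^+=-13.7713  a^+=-5.4578
step 6: x_pred=-15.2728  r=11.9028  x^+=-11.5591  v^+=-7.2513  a^+=13.2177
step 7: x_pred=-13.4963  r=14.9563  x^+=-8.8299  v^+=10.1761  a^+=36.6841
step 8: x_pred=-0.2677  r=5.5077  x^+=1.4507  v^+=31.2295  a^+=45.3258

a_post = 45.3258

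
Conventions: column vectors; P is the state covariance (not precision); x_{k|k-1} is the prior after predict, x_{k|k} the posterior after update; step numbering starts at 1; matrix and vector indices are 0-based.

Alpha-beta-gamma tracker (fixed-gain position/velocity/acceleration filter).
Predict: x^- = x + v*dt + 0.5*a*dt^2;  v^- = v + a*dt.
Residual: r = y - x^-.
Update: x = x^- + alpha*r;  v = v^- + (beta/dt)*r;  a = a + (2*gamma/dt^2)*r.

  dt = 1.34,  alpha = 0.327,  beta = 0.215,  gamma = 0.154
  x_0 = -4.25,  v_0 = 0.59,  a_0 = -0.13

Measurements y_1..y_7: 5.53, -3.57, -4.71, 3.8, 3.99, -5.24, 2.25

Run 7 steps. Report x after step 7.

step 1: x_pred=-3.5761  r=9.1061  x^+=-0.5984  v^+=1.8769  a^+=1.4320
step 2: x_pred=3.2022  r=-6.7722  x^+=0.9877  v^+=2.7091  a^+=0.2703
step 3: x_pred=4.8606  r=-9.5706  x^+=1.7310  v^+=1.5358  a^+=-1.3713
step 4: x_pred=2.5578  r=1.2422  x^+=2.9640  v^+=-0.1025  a^+=-1.1582
step 5: x_pred=1.7868  r=2.2032  x^+=2.5073  v^+=-1.3010  a^+=-0.7803
step 6: x_pred=0.0633  r=-5.3033  x^+=-1.6709  v^+=-3.1976  a^+=-1.6900
step 7: x_pred=-7.4729  r=9.7229  x^+=-4.2935  v^+=-3.9022  a^+=-0.0222

x_post = -4.2935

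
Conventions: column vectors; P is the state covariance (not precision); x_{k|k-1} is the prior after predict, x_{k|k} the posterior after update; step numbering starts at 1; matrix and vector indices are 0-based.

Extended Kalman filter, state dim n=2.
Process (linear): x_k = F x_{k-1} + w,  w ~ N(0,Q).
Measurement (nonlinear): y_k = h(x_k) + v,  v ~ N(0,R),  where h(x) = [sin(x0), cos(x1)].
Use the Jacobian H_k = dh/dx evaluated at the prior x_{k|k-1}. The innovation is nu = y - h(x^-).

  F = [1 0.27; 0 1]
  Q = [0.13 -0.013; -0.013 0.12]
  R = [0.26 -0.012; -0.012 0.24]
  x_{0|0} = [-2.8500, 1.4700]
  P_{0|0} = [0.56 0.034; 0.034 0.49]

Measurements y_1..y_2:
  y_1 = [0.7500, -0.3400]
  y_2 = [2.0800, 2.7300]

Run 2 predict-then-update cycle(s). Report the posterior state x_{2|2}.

x_post = [-4.5225, 0.0551]

step 1: x^-=[-2.4531, 1.4700]  P^-=[0.7441 0.1533; 0.1533 0.6100]  H_jac=[-0.7722 0.0000; 0.0000 -0.9949]  S=[0.7037 0.1058; 0.1058 0.8438]  K=[-0.8045 -0.0799; -0.0613 -0.7116]  nu=[1.3854, -0.4406]  x^+=[-3.5324, 1.6987]  P^+=[0.2696 0.0096; 0.0096 0.1709]
step 2: x^-=[-3.0738, 1.6987]  P^-=[0.4173 0.0427; 0.0427 0.2909]  H_jac=[-0.9977 0.0000; 0.0000 -0.9918]  S=[0.6753 0.0303; 0.0303 0.5262]  K=[-0.6144 -0.0452; -0.0386 -0.5461]  nu=[2.1477, 2.8575]  x^+=[-4.5225, 0.0551]  P^+=[0.1596 0.0035; 0.0035 0.1317]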